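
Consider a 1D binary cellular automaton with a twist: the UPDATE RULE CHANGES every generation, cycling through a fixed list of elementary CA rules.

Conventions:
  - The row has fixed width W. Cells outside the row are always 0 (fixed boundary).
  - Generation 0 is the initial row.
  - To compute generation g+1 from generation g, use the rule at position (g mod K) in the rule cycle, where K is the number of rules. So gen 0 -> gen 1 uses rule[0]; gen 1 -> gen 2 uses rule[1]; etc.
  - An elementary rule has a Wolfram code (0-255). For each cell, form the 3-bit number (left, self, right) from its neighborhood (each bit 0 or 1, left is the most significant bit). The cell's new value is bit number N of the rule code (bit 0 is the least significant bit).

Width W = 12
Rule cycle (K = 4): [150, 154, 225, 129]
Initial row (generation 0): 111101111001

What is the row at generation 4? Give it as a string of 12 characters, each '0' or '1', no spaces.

Answer: 000000001000

Derivation:
Gen 0: 111101111001
Gen 1 (rule 150): 011000110111
Gen 2 (rule 154): 110101100110
Gen 3 (rule 225): 011010100010
Gen 4 (rule 129): 000000001000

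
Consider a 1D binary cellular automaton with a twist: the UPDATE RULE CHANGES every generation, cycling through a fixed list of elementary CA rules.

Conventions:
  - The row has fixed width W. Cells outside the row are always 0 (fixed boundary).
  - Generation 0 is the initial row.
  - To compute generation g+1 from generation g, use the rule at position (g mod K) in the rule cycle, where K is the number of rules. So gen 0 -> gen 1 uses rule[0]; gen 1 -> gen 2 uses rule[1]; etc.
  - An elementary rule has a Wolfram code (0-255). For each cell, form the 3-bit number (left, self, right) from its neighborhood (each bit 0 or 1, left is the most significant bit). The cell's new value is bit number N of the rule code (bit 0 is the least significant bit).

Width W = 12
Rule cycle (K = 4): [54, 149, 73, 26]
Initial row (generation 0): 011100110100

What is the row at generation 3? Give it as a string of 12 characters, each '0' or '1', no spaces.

Gen 0: 011100110100
Gen 1 (rule 54): 100011001110
Gen 2 (rule 149): 111000100101
Gen 3 (rule 73): 101010000000

Answer: 101010000000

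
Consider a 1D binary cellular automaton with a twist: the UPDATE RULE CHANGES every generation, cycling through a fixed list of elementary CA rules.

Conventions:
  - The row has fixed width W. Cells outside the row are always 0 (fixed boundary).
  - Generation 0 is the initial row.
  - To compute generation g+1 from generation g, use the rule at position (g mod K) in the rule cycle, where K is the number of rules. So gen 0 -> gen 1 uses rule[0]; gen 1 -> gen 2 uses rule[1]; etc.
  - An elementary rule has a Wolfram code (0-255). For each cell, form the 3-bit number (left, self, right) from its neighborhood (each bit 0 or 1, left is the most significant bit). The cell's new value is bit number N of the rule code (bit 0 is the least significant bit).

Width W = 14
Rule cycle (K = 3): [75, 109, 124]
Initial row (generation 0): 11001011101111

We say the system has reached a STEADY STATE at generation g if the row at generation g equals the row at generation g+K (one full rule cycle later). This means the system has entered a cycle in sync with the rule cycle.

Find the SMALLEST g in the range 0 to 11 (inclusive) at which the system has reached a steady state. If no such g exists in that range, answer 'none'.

Gen 0: 11001011101111
Gen 1 (rule 75): 11010010101001
Gen 2 (rule 109): 11110011111001
Gen 3 (rule 124): 10011010001101
Gen 4 (rule 75): 00111000111100
Gen 5 (rule 109): 10101010100101
Gen 6 (rule 124): 11111111110111
Gen 7 (rule 75): 10000000010101
Gen 8 (rule 109): 10111111011111
Gen 9 (rule 124): 11100001110001
Gen 10 (rule 75): 10101111010110
Gen 11 (rule 109): 11111001111110
Gen 12 (rule 124): 10001101000011
Gen 13 (rule 75): 00111100011111
Gen 14 (rule 109): 10100101010001

Answer: none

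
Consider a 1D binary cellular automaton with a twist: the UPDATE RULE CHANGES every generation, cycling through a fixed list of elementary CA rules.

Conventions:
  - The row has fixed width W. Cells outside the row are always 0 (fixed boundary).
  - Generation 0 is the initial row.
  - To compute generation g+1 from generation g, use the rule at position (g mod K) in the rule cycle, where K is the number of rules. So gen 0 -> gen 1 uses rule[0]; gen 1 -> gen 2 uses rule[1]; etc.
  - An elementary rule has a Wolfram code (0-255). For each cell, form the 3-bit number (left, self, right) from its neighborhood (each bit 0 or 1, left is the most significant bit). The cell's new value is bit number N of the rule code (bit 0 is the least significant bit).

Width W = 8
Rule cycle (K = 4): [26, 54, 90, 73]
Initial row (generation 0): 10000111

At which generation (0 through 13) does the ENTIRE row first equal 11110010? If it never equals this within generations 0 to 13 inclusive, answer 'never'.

Gen 0: 10000111
Gen 1 (rule 26): 01001100
Gen 2 (rule 54): 11110010
Gen 3 (rule 90): 10011101
Gen 4 (rule 73): 00010100
Gen 5 (rule 26): 00100010
Gen 6 (rule 54): 01110111
Gen 7 (rule 90): 11010101
Gen 8 (rule 73): 11000000
Gen 9 (rule 26): 10100000
Gen 10 (rule 54): 11110000
Gen 11 (rule 90): 10011000
Gen 12 (rule 73): 00011011
Gen 13 (rule 26): 00110010

Answer: 2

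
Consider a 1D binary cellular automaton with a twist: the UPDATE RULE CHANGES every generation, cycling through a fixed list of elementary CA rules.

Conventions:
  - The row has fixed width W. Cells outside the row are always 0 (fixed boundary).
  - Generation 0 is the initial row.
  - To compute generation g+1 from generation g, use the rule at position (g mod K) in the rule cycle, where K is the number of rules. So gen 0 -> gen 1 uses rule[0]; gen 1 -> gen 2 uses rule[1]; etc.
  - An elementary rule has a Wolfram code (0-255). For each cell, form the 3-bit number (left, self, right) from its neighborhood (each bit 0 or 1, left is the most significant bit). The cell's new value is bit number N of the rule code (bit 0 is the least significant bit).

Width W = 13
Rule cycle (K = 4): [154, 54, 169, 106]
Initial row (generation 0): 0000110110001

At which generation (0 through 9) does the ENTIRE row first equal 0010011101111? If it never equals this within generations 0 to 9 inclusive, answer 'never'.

Gen 0: 0000110110001
Gen 1 (rule 154): 0001100101010
Gen 2 (rule 54): 0010011111111
Gen 3 (rule 169): 1000011111110
Gen 4 (rule 106): 0000110000010
Gen 5 (rule 154): 0001101000101
Gen 6 (rule 54): 0010011101111
Gen 7 (rule 169): 1000011011110
Gen 8 (rule 106): 0000111110010
Gen 9 (rule 154): 0001111101101

Answer: 6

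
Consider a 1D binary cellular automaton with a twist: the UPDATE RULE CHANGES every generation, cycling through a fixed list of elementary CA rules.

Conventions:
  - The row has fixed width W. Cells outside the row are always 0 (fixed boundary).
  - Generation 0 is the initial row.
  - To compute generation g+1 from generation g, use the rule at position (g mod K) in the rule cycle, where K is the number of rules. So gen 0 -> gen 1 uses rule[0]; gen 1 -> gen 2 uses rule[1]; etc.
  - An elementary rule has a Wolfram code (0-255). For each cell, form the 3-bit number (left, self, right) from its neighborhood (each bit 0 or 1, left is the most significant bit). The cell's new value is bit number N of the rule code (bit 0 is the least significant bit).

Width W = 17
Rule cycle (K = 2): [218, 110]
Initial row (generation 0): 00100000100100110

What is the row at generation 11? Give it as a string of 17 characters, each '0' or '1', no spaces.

Answer: 01111011110000010

Derivation:
Gen 0: 00100000100100110
Gen 1 (rule 218): 01010001011011111
Gen 2 (rule 110): 11110011111110001
Gen 3 (rule 218): 11111111111111010
Gen 4 (rule 110): 10000000000001110
Gen 5 (rule 218): 01000000000011111
Gen 6 (rule 110): 11000000000110001
Gen 7 (rule 218): 11100000001111010
Gen 8 (rule 110): 10100000011001110
Gen 9 (rule 218): 00010000111111111
Gen 10 (rule 110): 00110001100000001
Gen 11 (rule 218): 01111011110000010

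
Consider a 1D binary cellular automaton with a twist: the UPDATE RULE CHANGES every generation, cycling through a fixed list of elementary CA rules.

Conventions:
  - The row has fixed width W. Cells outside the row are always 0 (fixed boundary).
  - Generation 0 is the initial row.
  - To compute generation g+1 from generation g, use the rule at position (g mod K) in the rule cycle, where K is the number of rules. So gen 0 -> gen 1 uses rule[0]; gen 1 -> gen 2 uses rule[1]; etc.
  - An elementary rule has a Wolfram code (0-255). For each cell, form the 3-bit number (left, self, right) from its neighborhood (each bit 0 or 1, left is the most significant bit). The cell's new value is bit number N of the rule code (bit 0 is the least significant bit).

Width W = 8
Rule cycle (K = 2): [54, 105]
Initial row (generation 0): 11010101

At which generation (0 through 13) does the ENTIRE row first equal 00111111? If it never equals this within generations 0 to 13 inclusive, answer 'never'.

Answer: 1

Derivation:
Gen 0: 11010101
Gen 1 (rule 54): 00111111
Gen 2 (rule 105): 10100001
Gen 3 (rule 54): 11110011
Gen 4 (rule 105): 10010011
Gen 5 (rule 54): 11111100
Gen 6 (rule 105): 10000101
Gen 7 (rule 54): 11001111
Gen 8 (rule 105): 11001001
Gen 9 (rule 54): 00111111
Gen 10 (rule 105): 10100001
Gen 11 (rule 54): 11110011
Gen 12 (rule 105): 10010011
Gen 13 (rule 54): 11111100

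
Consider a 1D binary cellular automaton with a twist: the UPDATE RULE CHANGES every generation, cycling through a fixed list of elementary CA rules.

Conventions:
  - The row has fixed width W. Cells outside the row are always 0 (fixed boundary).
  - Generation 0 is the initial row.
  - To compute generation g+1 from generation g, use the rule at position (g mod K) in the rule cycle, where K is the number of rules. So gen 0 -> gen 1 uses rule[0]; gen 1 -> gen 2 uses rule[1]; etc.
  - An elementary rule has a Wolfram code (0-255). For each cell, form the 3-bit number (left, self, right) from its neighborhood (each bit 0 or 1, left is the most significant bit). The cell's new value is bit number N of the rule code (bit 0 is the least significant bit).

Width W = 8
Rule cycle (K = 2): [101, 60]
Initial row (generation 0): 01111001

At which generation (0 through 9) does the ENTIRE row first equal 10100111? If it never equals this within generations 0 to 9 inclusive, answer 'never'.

Answer: never

Derivation:
Gen 0: 01111001
Gen 1 (rule 101): 00001001
Gen 2 (rule 60): 00001101
Gen 3 (rule 101): 11100111
Gen 4 (rule 60): 10010100
Gen 5 (rule 101): 10011101
Gen 6 (rule 60): 11010011
Gen 7 (rule 101): 01110001
Gen 8 (rule 60): 01001001
Gen 9 (rule 101): 01001001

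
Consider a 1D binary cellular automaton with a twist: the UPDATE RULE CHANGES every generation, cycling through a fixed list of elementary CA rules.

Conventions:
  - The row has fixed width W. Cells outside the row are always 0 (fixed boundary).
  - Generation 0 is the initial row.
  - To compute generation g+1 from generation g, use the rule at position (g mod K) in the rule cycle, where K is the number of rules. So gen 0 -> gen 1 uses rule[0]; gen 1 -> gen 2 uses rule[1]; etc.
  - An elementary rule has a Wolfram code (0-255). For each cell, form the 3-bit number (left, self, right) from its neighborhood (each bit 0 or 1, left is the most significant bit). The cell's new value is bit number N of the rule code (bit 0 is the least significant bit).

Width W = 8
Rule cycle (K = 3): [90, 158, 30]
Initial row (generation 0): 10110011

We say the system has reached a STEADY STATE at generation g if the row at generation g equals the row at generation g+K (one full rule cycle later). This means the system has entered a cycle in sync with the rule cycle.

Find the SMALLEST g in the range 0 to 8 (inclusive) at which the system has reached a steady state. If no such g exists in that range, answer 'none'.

Answer: 5

Derivation:
Gen 0: 10110011
Gen 1 (rule 90): 00111111
Gen 2 (rule 158): 01111110
Gen 3 (rule 30): 11000001
Gen 4 (rule 90): 11100010
Gen 5 (rule 158): 11010111
Gen 6 (rule 30): 10010100
Gen 7 (rule 90): 01100010
Gen 8 (rule 158): 11010111
Gen 9 (rule 30): 10010100
Gen 10 (rule 90): 01100010
Gen 11 (rule 158): 11010111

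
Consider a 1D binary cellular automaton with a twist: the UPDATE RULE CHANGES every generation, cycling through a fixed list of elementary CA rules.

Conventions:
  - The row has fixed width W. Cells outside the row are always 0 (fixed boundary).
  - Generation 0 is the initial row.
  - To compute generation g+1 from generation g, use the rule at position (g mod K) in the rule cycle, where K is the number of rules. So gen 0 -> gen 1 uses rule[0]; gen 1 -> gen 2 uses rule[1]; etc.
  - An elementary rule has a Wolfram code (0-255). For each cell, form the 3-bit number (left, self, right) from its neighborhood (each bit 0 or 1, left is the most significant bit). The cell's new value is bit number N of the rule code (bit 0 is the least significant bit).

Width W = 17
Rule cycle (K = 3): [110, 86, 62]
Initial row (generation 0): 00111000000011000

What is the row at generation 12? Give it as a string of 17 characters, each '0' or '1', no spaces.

Answer: 00011111011101101

Derivation:
Gen 0: 00111000000011000
Gen 1 (rule 110): 01101000000111000
Gen 2 (rule 86): 10101100001001100
Gen 3 (rule 62): 11111010011111010
Gen 4 (rule 110): 10001110110001110
Gen 5 (rule 86): 11010010011010011
Gen 6 (rule 62): 10111111110111110
Gen 7 (rule 110): 11100000011100010
Gen 8 (rule 86): 00110000100110111
Gen 9 (rule 62): 01101001111101100
Gen 10 (rule 110): 11111011000111100
Gen 11 (rule 86): 00001001101000110
Gen 12 (rule 62): 00011111011101101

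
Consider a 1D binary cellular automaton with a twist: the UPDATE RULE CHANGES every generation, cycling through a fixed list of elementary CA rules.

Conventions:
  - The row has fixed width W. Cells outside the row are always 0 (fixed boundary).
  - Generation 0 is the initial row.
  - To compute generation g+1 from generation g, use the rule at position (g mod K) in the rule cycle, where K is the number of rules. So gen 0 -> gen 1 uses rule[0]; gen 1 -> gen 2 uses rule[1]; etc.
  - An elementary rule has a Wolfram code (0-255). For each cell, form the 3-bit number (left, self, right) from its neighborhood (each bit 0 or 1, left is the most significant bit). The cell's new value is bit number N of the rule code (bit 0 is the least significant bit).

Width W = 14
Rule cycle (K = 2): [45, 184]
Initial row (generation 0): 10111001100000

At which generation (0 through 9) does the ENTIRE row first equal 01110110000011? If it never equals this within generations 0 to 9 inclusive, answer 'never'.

Gen 0: 10111001100000
Gen 1 (rule 45): 11100001001111
Gen 2 (rule 184): 11010000101110
Gen 3 (rule 45): 10110110111000
Gen 4 (rule 184): 01101101110100
Gen 5 (rule 45): 01011011001101
Gen 6 (rule 184): 00110110101010
Gen 7 (rule 45): 10101101111110
Gen 8 (rule 184): 01011011111101
Gen 9 (rule 45): 01110110000011

Answer: 9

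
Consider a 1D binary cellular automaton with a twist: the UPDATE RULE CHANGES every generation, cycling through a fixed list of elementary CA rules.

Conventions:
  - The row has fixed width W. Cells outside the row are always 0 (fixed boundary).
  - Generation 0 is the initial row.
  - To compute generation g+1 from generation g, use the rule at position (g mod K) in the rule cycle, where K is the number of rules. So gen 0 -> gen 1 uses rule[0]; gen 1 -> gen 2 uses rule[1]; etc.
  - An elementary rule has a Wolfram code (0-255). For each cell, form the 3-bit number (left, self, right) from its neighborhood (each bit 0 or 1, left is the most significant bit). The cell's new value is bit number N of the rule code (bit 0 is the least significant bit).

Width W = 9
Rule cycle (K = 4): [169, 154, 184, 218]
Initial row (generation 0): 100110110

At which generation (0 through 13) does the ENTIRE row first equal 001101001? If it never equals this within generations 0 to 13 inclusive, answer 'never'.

Gen 0: 100110110
Gen 1 (rule 169): 000101100
Gen 2 (rule 154): 001001010
Gen 3 (rule 184): 000100101
Gen 4 (rule 218): 001011000
Gen 5 (rule 169): 100110011
Gen 6 (rule 154): 011101110
Gen 7 (rule 184): 011011101
Gen 8 (rule 218): 111011100
Gen 9 (rule 169): 110111001
Gen 10 (rule 154): 100110110
Gen 11 (rule 184): 010101101
Gen 12 (rule 218): 100001100
Gen 13 (rule 169): 001101001

Answer: 13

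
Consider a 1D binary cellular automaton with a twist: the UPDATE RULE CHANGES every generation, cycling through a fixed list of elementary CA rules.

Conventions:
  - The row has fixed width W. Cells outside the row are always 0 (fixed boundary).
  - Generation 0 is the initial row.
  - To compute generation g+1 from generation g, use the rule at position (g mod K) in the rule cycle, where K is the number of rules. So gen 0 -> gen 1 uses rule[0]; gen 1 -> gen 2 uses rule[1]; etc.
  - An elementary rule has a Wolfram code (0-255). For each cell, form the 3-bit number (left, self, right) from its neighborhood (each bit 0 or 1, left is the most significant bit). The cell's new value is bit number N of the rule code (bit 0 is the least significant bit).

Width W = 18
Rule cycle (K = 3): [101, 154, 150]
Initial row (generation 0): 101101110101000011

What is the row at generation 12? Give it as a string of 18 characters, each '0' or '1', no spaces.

Answer: 110101010000000001

Derivation:
Gen 0: 101101110101000011
Gen 1 (rule 101): 110110011111011001
Gen 2 (rule 154): 100101111110010110
Gen 3 (rule 150): 111100111101110001
Gen 4 (rule 101): 000100000110010101
Gen 5 (rule 154): 001010001101100000
Gen 6 (rule 150): 011011010000010000
Gen 7 (rule 101): 001101110111010111
Gen 8 (rule 154): 011001100110000110
Gen 9 (rule 150): 100110011001001001
Gen 10 (rule 101): 100010001001001001
Gen 11 (rule 154): 010101010110110110
Gen 12 (rule 150): 110101010000000001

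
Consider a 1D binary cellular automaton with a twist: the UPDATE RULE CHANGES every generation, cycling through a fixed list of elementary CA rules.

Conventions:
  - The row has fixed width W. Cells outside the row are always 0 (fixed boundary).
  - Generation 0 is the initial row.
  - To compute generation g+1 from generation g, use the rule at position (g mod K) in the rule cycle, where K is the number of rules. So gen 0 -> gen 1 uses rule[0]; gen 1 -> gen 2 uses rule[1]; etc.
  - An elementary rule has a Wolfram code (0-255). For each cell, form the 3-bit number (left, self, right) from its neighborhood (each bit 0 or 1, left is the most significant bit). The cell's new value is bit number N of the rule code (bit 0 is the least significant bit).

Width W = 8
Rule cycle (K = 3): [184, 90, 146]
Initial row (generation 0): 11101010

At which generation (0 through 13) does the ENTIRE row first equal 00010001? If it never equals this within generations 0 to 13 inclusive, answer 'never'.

Gen 0: 11101010
Gen 1 (rule 184): 11010101
Gen 2 (rule 90): 11000000
Gen 3 (rule 146): 00100000
Gen 4 (rule 184): 00010000
Gen 5 (rule 90): 00101000
Gen 6 (rule 146): 01000100
Gen 7 (rule 184): 00100010
Gen 8 (rule 90): 01010101
Gen 9 (rule 146): 10000000
Gen 10 (rule 184): 01000000
Gen 11 (rule 90): 10100000
Gen 12 (rule 146): 00010000
Gen 13 (rule 184): 00001000

Answer: never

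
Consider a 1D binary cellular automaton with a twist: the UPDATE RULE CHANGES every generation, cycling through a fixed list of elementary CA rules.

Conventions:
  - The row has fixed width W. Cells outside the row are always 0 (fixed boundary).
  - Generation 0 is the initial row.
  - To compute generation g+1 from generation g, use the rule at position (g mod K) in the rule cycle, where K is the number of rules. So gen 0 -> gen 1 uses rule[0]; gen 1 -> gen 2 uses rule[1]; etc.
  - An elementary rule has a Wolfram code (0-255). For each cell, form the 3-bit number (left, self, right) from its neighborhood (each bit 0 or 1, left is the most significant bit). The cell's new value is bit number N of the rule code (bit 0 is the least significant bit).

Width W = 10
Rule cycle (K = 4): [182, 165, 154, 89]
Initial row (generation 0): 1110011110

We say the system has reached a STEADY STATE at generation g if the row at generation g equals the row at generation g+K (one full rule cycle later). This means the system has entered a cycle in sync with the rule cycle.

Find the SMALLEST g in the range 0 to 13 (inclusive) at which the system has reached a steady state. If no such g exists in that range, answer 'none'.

Gen 0: 1110011110
Gen 1 (rule 182): 0101101101
Gen 2 (rule 165): 0110010011
Gen 3 (rule 154): 1101101110
Gen 4 (rule 89): 1101101011
Gen 5 (rule 182): 0010011100
Gen 6 (rule 165): 1010001001
Gen 7 (rule 154): 0001010110
Gen 8 (rule 89): 1100000111
Gen 9 (rule 182): 0010001010
Gen 10 (rule 165): 1010101110
Gen 11 (rule 154): 0000001101
Gen 12 (rule 89): 1111101100
Gen 13 (rule 182): 0111010010
Gen 14 (rule 165): 0010110010
Gen 15 (rule 154): 0100101101
Gen 16 (rule 89): 0010001100
Gen 17 (rule 182): 0111010010

Answer: 13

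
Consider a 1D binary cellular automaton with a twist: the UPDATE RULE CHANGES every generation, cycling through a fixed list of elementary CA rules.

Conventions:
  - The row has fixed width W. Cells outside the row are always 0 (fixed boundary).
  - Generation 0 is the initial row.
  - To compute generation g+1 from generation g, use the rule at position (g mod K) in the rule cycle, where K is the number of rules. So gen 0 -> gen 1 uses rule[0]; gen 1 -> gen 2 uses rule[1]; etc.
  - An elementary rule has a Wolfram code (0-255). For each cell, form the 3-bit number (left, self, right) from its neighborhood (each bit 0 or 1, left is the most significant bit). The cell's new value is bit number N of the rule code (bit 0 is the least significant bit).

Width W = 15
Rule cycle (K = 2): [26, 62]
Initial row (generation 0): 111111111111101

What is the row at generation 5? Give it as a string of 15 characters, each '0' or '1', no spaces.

Answer: 100010000000000

Derivation:
Gen 0: 111111111111101
Gen 1 (rule 26): 100000000000000
Gen 2 (rule 62): 110000000000000
Gen 3 (rule 26): 101000000000000
Gen 4 (rule 62): 111100000000000
Gen 5 (rule 26): 100010000000000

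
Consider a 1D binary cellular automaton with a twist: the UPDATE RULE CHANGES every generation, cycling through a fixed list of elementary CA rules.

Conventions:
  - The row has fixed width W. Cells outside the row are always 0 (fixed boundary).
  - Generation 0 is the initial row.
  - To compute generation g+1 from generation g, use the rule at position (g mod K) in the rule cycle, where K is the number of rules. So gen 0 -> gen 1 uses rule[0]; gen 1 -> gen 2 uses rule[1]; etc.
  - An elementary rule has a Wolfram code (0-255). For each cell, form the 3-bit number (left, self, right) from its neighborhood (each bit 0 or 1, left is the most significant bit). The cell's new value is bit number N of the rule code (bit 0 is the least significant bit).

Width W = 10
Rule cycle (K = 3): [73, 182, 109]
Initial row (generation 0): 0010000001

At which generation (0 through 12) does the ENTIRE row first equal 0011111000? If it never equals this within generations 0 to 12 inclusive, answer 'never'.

Gen 0: 0010000001
Gen 1 (rule 73): 1000111100
Gen 2 (rule 182): 1101011010
Gen 3 (rule 109): 1111111110
Gen 4 (rule 73): 1000000010
Gen 5 (rule 182): 1100000111
Gen 6 (rule 109): 1101110101
Gen 7 (rule 73): 1101010000
Gen 8 (rule 182): 0011111000
Gen 9 (rule 109): 1010001011
Gen 10 (rule 73): 0000100011
Gen 11 (rule 182): 0001110100
Gen 12 (rule 109): 1101011101

Answer: 8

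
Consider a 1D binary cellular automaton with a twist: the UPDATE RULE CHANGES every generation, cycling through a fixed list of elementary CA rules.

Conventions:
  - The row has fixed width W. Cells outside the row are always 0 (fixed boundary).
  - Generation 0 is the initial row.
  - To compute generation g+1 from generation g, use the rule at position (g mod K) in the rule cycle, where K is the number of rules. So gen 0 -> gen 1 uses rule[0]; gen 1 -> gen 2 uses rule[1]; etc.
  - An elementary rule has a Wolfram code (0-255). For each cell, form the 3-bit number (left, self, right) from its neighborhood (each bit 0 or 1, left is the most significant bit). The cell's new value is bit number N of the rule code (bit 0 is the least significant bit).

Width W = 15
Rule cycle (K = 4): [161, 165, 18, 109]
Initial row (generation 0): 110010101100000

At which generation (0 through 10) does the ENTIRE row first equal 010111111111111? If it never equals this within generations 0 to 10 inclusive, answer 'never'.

Gen 0: 110010101100000
Gen 1 (rule 161): 000001010001111
Gen 2 (rule 165): 111101110100110
Gen 3 (rule 18): 000000000011001
Gen 4 (rule 109): 111111111011001
Gen 5 (rule 161): 011111110100000
Gen 6 (rule 165): 001111101101111
Gen 7 (rule 18): 010000000000000
Gen 8 (rule 109): 010111111111111
Gen 9 (rule 161): 001011111111110
Gen 10 (rule 165): 101101111111100

Answer: 8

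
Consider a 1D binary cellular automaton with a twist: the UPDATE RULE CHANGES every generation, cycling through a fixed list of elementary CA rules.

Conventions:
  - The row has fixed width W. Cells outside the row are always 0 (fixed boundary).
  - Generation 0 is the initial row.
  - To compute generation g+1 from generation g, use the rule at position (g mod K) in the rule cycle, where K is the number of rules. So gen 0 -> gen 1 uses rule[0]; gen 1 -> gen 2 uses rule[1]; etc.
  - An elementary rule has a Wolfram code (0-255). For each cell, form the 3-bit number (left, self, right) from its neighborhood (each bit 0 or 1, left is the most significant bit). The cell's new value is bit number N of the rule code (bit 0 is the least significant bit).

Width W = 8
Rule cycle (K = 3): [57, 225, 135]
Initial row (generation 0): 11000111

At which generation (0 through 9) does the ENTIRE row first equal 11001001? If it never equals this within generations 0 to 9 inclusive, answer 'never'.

Answer: 6

Derivation:
Gen 0: 11000111
Gen 1 (rule 57): 10110100
Gen 2 (rule 225): 01011001
Gen 3 (rule 135): 11000011
Gen 4 (rule 57): 10111010
Gen 5 (rule 225): 01011100
Gen 6 (rule 135): 11001001
Gen 7 (rule 57): 10100100
Gen 8 (rule 225): 01000001
Gen 9 (rule 135): 11011111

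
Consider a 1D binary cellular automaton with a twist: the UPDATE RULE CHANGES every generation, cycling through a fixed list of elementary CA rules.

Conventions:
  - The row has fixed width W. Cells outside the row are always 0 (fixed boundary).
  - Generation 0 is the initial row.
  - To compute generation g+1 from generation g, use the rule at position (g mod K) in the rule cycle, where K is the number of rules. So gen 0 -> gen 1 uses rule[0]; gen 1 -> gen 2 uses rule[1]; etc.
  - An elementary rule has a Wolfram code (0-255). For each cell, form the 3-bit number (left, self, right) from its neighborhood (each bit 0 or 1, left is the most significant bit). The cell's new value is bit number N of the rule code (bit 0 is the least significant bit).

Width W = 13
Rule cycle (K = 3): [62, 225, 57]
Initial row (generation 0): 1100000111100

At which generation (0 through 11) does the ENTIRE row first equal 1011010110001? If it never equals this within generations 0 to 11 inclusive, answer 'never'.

Answer: never

Derivation:
Gen 0: 1100000111100
Gen 1 (rule 62): 1010001100010
Gen 2 (rule 225): 0100100101000
Gen 3 (rule 57): 0010010010111
Gen 4 (rule 62): 0111111111100
Gen 5 (rule 225): 0011111111101
Gen 6 (rule 57): 1010000000010
Gen 7 (rule 62): 1111000000111
Gen 8 (rule 225): 0111011110011
Gen 9 (rule 57): 0100110001010
Gen 10 (rule 62): 1111101011111
Gen 11 (rule 225): 0111110101111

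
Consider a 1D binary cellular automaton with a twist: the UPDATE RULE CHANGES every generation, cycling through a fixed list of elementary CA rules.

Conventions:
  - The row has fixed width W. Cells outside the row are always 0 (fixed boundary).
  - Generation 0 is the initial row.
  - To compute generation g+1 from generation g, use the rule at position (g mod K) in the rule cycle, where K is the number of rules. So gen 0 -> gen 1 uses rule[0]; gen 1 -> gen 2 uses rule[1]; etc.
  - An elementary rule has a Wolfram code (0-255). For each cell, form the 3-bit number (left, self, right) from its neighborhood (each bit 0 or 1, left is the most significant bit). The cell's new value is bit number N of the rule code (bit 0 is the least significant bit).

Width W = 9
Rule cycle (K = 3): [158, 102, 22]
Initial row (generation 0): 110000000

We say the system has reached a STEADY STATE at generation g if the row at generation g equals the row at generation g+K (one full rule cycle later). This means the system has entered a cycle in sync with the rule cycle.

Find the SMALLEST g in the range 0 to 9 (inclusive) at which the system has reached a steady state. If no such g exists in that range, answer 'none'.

Gen 0: 110000000
Gen 1 (rule 158): 101000000
Gen 2 (rule 102): 111000000
Gen 3 (rule 22): 000100000
Gen 4 (rule 158): 001110000
Gen 5 (rule 102): 010010000
Gen 6 (rule 22): 111111000
Gen 7 (rule 158): 111110100
Gen 8 (rule 102): 000011100
Gen 9 (rule 22): 000100010
Gen 10 (rule 158): 001110111
Gen 11 (rule 102): 010011001
Gen 12 (rule 22): 111100111

Answer: none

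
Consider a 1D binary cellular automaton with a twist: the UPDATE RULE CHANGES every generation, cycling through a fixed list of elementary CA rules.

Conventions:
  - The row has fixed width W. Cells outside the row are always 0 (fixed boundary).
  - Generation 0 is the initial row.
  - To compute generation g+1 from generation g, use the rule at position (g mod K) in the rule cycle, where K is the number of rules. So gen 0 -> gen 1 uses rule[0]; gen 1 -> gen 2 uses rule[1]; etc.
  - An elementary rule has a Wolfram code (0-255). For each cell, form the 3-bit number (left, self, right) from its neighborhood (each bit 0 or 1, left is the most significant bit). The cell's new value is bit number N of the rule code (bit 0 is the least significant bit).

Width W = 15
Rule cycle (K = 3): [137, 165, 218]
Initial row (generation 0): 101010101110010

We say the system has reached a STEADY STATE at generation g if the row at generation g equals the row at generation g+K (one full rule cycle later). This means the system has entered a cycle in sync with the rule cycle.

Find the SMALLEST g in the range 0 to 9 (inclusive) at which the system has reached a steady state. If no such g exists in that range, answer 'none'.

Gen 0: 101010101110010
Gen 1 (rule 137): 000000001100000
Gen 2 (rule 165): 111111100001111
Gen 3 (rule 218): 111111110011111
Gen 4 (rule 137): 111111100011110
Gen 5 (rule 165): 011111001001100
Gen 6 (rule 218): 111111110111110
Gen 7 (rule 137): 111111100111100
Gen 8 (rule 165): 011111000011001
Gen 9 (rule 218): 111111100111110
Gen 10 (rule 137): 111111000111100
Gen 11 (rule 165): 011110010011001
Gen 12 (rule 218): 111111101111110

Answer: none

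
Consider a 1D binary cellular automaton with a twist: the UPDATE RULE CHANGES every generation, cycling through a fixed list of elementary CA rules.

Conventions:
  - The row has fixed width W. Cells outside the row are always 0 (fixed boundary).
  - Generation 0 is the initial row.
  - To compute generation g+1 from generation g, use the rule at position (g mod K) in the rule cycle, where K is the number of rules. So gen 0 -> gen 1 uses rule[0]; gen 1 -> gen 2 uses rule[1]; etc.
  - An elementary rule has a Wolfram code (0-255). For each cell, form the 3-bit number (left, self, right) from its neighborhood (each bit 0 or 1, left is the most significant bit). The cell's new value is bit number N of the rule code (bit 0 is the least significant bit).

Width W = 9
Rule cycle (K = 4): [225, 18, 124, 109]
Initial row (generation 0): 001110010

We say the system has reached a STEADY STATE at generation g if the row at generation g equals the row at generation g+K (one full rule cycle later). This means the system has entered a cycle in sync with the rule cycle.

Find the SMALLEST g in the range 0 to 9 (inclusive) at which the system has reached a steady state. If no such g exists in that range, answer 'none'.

Answer: 6

Derivation:
Gen 0: 001110010
Gen 1 (rule 225): 100110000
Gen 2 (rule 18): 011001000
Gen 3 (rule 124): 011101100
Gen 4 (rule 109): 010111101
Gen 5 (rule 225): 001011110
Gen 6 (rule 18): 010000001
Gen 7 (rule 124): 011000001
Gen 8 (rule 109): 011011101
Gen 9 (rule 225): 001101110
Gen 10 (rule 18): 010000001
Gen 11 (rule 124): 011000001
Gen 12 (rule 109): 011011101
Gen 13 (rule 225): 001101110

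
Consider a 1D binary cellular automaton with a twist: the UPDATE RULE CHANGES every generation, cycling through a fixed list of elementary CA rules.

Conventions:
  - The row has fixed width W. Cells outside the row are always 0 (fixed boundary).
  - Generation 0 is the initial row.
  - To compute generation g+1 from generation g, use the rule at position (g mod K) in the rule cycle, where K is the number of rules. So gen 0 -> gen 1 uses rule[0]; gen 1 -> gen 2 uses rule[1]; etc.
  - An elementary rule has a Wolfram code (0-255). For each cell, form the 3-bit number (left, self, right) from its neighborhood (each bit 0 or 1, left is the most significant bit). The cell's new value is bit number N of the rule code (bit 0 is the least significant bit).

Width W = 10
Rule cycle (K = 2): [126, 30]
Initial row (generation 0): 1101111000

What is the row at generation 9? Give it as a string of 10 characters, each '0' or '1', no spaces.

Gen 0: 1101111000
Gen 1 (rule 126): 1111001100
Gen 2 (rule 30): 1000111010
Gen 3 (rule 126): 1101101111
Gen 4 (rule 30): 1001001000
Gen 5 (rule 126): 1111111100
Gen 6 (rule 30): 1000000010
Gen 7 (rule 126): 1100000111
Gen 8 (rule 30): 1010001100
Gen 9 (rule 126): 1111011110

Answer: 1111011110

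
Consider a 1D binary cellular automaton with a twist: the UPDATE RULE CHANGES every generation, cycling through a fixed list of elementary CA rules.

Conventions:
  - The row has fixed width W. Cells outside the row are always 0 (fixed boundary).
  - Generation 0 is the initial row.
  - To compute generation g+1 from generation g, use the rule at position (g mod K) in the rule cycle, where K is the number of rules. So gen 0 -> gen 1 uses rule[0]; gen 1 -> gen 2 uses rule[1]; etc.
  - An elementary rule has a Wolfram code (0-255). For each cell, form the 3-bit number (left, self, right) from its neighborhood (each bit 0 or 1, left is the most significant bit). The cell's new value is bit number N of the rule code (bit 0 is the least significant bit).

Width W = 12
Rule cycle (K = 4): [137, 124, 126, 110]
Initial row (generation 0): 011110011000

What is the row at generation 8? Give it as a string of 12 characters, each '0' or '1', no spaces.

Gen 0: 011110011000
Gen 1 (rule 137): 011100010011
Gen 2 (rule 124): 010110011011
Gen 3 (rule 126): 111111111111
Gen 4 (rule 110): 100000000001
Gen 5 (rule 137): 001111111100
Gen 6 (rule 124): 001000000110
Gen 7 (rule 126): 011100001111
Gen 8 (rule 110): 110100011001

Answer: 110100011001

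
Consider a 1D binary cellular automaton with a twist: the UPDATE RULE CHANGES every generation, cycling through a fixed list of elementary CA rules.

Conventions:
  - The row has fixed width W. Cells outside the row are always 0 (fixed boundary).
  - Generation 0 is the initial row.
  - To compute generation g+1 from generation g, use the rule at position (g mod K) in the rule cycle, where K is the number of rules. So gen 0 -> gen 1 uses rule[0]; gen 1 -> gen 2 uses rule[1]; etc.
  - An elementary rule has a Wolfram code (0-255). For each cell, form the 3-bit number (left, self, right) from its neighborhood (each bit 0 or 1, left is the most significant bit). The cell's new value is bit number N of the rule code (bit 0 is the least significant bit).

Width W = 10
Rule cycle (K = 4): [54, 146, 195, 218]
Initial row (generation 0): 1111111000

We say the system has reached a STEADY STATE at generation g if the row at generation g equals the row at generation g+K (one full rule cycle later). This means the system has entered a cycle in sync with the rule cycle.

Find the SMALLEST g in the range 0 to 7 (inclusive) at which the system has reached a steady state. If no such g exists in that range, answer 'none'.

Gen 0: 1111111000
Gen 1 (rule 54): 0000000100
Gen 2 (rule 146): 0000001010
Gen 3 (rule 195): 1111110000
Gen 4 (rule 218): 1111111000
Gen 5 (rule 54): 0000000100
Gen 6 (rule 146): 0000001010
Gen 7 (rule 195): 1111110000
Gen 8 (rule 218): 1111111000
Gen 9 (rule 54): 0000000100
Gen 10 (rule 146): 0000001010
Gen 11 (rule 195): 1111110000

Answer: 0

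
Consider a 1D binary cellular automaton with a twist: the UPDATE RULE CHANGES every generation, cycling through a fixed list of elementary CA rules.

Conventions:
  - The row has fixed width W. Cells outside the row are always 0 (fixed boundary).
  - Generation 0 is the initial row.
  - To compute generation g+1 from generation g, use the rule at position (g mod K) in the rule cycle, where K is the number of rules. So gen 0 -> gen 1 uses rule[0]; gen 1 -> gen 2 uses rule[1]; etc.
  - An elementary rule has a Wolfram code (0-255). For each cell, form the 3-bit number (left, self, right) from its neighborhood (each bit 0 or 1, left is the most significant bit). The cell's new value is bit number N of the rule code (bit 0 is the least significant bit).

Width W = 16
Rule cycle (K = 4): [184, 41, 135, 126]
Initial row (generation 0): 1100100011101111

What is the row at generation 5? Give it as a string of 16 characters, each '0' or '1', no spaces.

Answer: 1110100010101010

Derivation:
Gen 0: 1100100011101111
Gen 1 (rule 184): 1010010011011110
Gen 2 (rule 41): 0100000010110000
Gen 3 (rule 135): 1101111110000111
Gen 4 (rule 126): 1111000011001101
Gen 5 (rule 184): 1110100010101010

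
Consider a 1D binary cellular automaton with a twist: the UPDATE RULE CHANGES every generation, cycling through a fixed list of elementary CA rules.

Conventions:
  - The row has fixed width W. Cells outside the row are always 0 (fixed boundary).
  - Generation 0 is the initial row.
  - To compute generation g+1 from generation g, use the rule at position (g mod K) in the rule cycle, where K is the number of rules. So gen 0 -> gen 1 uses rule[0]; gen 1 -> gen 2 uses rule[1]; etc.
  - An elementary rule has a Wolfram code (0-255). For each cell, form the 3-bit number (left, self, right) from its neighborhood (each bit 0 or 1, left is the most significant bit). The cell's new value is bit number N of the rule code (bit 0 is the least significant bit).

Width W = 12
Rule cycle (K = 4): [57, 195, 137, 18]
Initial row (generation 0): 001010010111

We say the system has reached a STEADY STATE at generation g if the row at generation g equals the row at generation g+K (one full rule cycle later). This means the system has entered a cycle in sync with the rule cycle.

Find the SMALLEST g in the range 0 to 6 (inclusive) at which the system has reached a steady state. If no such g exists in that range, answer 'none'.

Gen 0: 001010010111
Gen 1 (rule 57): 100101001100
Gen 2 (rule 195): 001000010101
Gen 3 (rule 137): 100011000000
Gen 4 (rule 18): 010100100000
Gen 5 (rule 57): 001010011111
Gen 6 (rule 195): 110000101111
Gen 7 (rule 137): 100110001110
Gen 8 (rule 18): 011001010001
Gen 9 (rule 57): 010100101100
Gen 10 (rule 195): 100001000101

Answer: none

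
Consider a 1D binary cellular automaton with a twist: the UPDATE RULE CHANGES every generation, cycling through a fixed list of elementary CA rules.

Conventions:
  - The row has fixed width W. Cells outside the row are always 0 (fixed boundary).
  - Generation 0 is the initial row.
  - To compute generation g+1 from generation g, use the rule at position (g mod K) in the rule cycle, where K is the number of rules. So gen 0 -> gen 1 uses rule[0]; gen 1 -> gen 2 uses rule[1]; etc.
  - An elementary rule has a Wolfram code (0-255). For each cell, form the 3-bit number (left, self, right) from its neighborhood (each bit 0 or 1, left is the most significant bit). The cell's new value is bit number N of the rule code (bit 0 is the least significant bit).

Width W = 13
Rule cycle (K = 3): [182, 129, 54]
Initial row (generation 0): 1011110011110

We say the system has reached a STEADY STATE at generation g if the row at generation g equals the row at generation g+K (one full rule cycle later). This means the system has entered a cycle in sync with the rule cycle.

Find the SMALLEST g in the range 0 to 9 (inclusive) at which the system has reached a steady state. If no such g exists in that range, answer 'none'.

Gen 0: 1011110011110
Gen 1 (rule 182): 1101101101101
Gen 2 (rule 129): 0000000000000
Gen 3 (rule 54): 0000000000000
Gen 4 (rule 182): 0000000000000
Gen 5 (rule 129): 1111111111111
Gen 6 (rule 54): 0000000000000
Gen 7 (rule 182): 0000000000000
Gen 8 (rule 129): 1111111111111
Gen 9 (rule 54): 0000000000000
Gen 10 (rule 182): 0000000000000
Gen 11 (rule 129): 1111111111111
Gen 12 (rule 54): 0000000000000

Answer: 3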